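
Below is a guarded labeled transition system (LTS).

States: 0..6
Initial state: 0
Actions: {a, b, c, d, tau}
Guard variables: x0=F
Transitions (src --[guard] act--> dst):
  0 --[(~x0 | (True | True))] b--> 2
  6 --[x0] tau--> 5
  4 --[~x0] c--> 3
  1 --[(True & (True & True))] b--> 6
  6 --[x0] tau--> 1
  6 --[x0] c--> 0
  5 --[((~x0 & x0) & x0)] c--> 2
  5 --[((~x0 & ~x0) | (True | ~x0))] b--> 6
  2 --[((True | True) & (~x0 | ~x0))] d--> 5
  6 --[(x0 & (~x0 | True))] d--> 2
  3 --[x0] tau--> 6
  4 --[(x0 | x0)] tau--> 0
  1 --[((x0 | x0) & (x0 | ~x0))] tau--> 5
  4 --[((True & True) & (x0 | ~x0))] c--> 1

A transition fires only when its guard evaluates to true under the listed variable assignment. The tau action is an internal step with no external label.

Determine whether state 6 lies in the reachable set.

6 transition(s) survive guard evaluation.
L0 = {0}
L1 = {2}  now seen {0,2}
L2 = {5}  now seen {0,2,5}
L3 = {6}  now seen {0,2,5,6}
Reachable = {0,2,5,6}
Path to 6: b·d·b

Answer: REACHABLE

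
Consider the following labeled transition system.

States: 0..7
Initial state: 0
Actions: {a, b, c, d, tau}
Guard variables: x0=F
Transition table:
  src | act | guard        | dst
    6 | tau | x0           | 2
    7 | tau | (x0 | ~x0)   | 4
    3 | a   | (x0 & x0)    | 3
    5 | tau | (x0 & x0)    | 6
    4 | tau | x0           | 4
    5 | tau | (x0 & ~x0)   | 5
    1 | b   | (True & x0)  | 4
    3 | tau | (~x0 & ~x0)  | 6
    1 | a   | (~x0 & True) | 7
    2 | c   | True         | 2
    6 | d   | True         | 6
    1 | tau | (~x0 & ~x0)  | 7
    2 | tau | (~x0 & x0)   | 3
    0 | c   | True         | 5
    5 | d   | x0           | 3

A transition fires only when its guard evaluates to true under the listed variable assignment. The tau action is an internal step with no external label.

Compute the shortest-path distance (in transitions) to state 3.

BFS to 3:
  depth 0: {0}
  depth 1: {5}
3 never appears.

Answer: UNREACHABLE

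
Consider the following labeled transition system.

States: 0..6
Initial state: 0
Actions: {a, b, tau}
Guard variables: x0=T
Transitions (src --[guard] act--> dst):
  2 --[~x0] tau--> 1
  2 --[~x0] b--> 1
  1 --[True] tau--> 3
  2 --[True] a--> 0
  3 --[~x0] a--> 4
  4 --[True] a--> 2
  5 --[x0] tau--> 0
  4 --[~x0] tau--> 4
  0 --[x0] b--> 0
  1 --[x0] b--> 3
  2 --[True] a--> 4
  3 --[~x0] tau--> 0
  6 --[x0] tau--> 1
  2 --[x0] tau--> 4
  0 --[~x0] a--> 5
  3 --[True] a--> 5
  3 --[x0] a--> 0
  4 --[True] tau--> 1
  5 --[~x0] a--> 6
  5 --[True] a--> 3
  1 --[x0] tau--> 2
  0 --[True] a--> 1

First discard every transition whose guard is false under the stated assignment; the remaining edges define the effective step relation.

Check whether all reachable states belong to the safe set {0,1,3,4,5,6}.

Answer: INVARIANT VIOLATED at state 2

Analysis:
Inv-set: {0,1,3,4,5,6}
R = {0,1,2,3,4,5}
  0: ok
  1: ok
  2: outside
  3: ok
  4: ok
  5: ok
reach 2 via a·tau — violates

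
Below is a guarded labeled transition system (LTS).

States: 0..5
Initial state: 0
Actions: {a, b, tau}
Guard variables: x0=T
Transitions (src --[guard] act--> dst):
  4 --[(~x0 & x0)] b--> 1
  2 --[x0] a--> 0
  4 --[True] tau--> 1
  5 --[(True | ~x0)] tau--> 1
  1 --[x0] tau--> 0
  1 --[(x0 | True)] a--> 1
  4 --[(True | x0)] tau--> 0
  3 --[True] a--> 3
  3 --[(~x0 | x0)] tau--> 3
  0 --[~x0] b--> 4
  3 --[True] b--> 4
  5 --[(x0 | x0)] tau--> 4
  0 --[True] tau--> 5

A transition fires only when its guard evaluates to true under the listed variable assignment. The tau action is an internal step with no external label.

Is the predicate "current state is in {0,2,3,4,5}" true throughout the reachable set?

Answer: INVARIANT VIOLATED at state 1

Analysis:
Safe = {0,2,3,4,5}
Reach set: {0,1,4,5}
  0: ok
  1: VIOLATES
  4: ok
  5: ok
counterexample path to 1: tau·tau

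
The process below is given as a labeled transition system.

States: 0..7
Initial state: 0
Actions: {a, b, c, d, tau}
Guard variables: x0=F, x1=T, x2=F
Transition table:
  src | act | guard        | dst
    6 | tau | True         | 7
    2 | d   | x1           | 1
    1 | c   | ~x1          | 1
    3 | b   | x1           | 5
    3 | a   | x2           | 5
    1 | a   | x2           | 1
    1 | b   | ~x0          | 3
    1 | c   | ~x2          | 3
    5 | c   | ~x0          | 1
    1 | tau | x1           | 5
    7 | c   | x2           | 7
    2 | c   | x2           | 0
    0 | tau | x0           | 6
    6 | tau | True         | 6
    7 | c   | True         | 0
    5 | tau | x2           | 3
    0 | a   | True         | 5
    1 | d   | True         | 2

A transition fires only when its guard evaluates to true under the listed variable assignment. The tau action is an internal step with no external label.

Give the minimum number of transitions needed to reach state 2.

Answer: 3

Working:
Breadth-first toward 2:
  L0 = {0}
  L1 = {5}
  L2 = {1}
  L3 = {2,3}
first hit 2 at d=3 via a·c·d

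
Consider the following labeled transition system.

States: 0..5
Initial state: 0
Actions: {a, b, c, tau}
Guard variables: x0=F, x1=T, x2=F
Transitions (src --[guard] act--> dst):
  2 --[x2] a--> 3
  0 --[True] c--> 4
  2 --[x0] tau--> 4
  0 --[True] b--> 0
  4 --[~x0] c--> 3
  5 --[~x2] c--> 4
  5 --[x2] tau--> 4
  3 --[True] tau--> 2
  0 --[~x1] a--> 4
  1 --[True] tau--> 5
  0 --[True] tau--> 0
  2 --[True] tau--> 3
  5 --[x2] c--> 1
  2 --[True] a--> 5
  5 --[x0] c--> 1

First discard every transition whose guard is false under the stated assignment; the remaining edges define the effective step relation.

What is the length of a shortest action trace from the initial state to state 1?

Layered search for 1:
  L0 = {0}
  L1 = {4}
  L2 = {3}
  L3 = {2}
  L4 = {5}
1 never appears.

Answer: UNREACHABLE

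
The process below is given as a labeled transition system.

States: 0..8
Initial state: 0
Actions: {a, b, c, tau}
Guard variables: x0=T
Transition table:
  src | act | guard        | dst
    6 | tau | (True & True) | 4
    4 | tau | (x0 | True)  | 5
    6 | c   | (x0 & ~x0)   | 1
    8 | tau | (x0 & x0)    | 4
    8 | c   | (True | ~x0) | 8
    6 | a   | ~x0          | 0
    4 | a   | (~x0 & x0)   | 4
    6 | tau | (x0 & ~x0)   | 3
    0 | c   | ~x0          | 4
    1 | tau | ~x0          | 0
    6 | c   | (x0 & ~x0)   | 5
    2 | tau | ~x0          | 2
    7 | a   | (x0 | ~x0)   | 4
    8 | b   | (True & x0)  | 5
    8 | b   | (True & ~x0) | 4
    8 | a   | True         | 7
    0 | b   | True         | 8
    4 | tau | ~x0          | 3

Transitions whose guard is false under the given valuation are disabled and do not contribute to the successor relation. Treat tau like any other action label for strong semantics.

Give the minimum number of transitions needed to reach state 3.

BFS to 3:
  Layer 0: {0}
  Layer 1: {8}
  Layer 2: {4,5,7}
3 never appears.

Answer: UNREACHABLE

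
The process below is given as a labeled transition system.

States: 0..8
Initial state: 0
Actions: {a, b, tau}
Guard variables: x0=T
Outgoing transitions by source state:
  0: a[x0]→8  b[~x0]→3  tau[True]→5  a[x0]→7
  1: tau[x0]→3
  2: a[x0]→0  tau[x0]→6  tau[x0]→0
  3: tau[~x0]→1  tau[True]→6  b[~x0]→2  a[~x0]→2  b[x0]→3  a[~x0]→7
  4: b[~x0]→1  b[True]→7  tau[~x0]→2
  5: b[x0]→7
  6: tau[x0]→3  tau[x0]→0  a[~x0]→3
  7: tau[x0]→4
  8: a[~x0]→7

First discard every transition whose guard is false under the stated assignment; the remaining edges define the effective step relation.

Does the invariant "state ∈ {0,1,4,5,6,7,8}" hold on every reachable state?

Inv-set: {0,1,4,5,6,7,8}
R = {0,4,5,7,8}
  0: ok
  4: ok
  5: ok
  7: ok
  8: ok

Answer: INVARIANT HOLDS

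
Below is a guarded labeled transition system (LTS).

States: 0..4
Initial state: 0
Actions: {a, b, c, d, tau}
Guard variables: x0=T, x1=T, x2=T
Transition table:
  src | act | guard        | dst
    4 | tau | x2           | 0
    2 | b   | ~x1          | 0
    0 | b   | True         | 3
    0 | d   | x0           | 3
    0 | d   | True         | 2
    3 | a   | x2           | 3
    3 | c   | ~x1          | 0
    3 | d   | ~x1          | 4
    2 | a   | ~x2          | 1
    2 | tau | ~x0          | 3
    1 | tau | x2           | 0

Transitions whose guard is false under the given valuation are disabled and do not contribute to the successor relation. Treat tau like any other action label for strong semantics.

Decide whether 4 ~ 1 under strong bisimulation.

Bisimulation quotient by refinement:
  π0 = {{0,1,2,3,4}}
  π1 = {{0},{1,4},{2},{3}}
stable after 2 split(s): 4 block(s)
class of 4: {1,4}; class of 1: {1,4}

Answer: BISIMILAR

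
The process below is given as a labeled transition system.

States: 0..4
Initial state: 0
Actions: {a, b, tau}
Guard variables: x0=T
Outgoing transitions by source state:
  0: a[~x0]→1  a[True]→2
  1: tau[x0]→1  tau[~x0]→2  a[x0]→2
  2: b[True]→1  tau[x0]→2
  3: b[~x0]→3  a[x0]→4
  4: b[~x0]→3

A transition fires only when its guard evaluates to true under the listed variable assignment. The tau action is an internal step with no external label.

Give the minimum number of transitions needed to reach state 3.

BFS to 3:
  Layer 0: {0}
  Layer 1: {2}
  Layer 2: {1}
3 never appears.

Answer: UNREACHABLE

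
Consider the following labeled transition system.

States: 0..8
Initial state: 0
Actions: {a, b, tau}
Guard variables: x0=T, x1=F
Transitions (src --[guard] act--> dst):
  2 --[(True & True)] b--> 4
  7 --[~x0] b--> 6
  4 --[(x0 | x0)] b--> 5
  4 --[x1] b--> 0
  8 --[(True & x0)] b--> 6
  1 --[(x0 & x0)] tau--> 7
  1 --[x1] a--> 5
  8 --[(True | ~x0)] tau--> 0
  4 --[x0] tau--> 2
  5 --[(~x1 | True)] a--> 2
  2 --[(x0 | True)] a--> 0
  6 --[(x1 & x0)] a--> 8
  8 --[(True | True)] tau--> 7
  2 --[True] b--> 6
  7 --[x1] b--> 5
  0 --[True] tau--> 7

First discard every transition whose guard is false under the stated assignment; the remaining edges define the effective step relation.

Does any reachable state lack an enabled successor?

Answer: DEADLOCK at state 7

Analysis:
Reach set: {0,7}
  0: tau→7  [deg 1]
  7: ∅  [no exit]
trace reaching 7: tau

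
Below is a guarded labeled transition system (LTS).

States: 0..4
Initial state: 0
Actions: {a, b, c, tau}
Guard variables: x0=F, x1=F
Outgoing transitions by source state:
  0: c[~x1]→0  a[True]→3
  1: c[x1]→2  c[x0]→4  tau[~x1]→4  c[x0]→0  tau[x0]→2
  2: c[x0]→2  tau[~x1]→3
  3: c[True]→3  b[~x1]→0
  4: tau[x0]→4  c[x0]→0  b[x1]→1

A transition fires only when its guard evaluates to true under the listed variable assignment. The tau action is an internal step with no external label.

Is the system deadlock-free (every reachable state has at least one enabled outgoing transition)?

Answer: DEADLOCK-FREE

Trace:
R = {0,3}
  0: a→3  c→0  [2 exit(s)]
  3: b→0  c→3  [2 exit(s)]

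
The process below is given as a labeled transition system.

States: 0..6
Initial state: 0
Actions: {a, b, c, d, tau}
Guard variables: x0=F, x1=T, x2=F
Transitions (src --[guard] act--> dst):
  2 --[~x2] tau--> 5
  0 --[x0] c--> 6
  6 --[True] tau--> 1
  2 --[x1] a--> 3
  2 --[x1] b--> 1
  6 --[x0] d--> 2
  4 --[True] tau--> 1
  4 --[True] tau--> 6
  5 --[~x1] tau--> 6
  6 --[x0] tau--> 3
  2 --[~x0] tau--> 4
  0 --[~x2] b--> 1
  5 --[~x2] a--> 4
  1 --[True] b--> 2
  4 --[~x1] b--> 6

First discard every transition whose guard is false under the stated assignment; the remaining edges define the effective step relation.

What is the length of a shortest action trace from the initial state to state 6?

Layered search for 6:
  depth 0: {0}
  depth 1: {1}
  depth 2: {2}
  depth 3: {3,4,5}
  depth 4: {6}
6 enters at depth 4; path b·b·tau·tau

Answer: 4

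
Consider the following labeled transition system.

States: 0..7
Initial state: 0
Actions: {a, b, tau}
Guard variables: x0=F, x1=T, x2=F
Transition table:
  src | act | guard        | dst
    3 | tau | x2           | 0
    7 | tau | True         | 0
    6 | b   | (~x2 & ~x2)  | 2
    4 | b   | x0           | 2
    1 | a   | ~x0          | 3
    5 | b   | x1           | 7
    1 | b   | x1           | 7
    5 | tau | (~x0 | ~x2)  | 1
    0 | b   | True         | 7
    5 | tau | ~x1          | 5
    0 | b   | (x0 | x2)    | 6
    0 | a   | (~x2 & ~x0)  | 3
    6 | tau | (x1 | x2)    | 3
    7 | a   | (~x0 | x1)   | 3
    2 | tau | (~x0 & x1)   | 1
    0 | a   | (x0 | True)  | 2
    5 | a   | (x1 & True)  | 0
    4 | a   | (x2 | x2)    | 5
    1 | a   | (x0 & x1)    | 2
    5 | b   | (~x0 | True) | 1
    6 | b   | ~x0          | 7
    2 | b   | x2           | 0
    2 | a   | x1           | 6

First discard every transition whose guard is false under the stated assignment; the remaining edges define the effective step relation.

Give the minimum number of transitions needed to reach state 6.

Answer: 2

Analysis:
Layered search for 6:
  Layer 0: {0}
  Layer 1: {2,3,7}
  Layer 2: {1,6}
first hit 6 at d=2 via a·a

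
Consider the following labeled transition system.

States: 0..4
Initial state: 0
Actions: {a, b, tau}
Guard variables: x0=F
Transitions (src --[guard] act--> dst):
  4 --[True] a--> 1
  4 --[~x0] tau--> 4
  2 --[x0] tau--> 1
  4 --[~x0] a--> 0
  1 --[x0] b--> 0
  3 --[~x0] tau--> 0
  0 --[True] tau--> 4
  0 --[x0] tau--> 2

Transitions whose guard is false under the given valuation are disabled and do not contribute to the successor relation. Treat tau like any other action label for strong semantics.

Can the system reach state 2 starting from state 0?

Answer: UNREACHABLE

Trace:
Guard filter leaves 5 enabled edge(s).
Layer 0: {0}
Layer 1: {4}  cumulative {0,4}
Layer 2: {1}  cumulative {0,1,4}
Reach set: {0,1,4}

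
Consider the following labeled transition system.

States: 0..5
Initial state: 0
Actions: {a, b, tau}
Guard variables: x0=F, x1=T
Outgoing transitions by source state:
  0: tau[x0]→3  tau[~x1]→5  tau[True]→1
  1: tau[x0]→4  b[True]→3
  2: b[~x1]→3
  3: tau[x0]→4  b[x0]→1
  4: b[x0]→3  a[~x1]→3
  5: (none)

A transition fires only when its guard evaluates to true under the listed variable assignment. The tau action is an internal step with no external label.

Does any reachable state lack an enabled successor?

Reachable = {0,1,3}
  0: tau→1  [deg 1]
  1: b→3  [deg 1]
  3: ∅  [STUCK]
Path to 3: tau·b

Answer: DEADLOCK at state 3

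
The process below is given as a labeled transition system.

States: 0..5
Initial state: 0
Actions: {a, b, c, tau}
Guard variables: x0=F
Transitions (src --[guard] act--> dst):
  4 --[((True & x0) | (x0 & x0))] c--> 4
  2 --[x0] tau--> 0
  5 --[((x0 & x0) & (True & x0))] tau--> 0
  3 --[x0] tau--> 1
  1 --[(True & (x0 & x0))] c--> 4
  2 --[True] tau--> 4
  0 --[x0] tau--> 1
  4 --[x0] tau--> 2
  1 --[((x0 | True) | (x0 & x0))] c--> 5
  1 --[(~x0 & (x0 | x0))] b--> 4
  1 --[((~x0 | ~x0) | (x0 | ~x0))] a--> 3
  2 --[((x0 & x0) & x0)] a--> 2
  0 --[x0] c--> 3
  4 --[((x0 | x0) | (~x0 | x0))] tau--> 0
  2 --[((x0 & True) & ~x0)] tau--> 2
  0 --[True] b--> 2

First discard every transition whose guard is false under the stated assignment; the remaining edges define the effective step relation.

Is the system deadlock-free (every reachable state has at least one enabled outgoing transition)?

Answer: DEADLOCK-FREE

Trace:
Reachable = {0,2,4}
  0: b→2  [1 out]
  2: tau→4  [1 out]
  4: tau→0  [1 out]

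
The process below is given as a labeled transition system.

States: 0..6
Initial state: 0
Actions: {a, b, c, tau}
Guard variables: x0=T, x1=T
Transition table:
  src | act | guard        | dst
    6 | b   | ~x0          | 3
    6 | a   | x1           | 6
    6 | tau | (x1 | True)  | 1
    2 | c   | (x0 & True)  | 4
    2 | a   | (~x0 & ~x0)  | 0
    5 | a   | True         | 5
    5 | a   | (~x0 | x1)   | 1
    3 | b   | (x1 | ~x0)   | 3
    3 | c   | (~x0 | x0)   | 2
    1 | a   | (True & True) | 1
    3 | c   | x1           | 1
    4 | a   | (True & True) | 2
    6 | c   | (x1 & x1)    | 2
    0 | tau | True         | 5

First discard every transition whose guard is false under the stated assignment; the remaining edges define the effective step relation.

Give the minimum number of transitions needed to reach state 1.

Answer: 2

Working:
Breadth-first toward 1:
  L0 = {0}
  L1 = {5}
  L2 = {1}
depth(1)=2, e.g. tau·a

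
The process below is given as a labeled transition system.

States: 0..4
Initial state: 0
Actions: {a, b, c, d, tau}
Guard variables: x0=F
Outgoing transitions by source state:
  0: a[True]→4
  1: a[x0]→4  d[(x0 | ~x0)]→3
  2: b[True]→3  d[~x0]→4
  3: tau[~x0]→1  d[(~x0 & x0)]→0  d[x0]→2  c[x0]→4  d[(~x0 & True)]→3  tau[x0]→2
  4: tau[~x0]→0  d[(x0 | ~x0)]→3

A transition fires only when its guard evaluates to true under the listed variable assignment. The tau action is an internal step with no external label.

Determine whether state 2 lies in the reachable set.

Guard filter leaves 8 enabled edge(s).
L0 = {0}
L1 = {4}  total {0,4}
L2 = {3}  total {0,3,4}
L3 = {1}  total {0,1,3,4}
Reach set: {0,1,3,4}

Answer: UNREACHABLE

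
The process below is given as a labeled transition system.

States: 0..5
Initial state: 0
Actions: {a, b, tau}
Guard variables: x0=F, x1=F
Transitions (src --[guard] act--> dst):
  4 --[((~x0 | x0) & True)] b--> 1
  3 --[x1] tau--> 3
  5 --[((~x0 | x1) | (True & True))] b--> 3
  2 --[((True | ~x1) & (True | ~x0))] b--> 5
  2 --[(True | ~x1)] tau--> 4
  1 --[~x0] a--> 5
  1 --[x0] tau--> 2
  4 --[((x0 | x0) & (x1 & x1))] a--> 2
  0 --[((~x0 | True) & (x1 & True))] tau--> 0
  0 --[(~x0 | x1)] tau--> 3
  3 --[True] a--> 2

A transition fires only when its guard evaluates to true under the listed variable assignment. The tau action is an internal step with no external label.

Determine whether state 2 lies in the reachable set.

Answer: REACHABLE

Trace:
After dropping false guards: 7 live edges.
depth 0: {0}
depth 1: {3}  cumulative {0,3}
depth 2: {2}  cumulative {0,2,3}
depth 3: {4,5}  cumulative {0,2,3,4,5}
depth 4: {1}  cumulative {0,1,2,3,4,5}
Reachable = {0,1,2,3,4,5}
Path to 2: tau·a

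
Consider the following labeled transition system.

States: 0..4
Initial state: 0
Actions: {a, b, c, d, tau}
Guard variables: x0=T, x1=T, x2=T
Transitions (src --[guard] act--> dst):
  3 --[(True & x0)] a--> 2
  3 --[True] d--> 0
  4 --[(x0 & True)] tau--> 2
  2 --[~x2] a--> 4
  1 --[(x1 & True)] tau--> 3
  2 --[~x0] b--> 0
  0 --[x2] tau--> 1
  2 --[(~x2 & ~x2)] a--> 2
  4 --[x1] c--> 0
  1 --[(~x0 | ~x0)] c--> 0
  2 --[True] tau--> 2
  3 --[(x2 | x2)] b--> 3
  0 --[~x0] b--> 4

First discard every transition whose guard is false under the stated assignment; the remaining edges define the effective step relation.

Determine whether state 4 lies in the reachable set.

Guard filter leaves 8 enabled edge(s).
depth 0: {0}
depth 1: {1}  now seen {0,1}
depth 2: {3}  now seen {0,1,3}
depth 3: {2}  now seen {0,1,2,3}
R = {0,1,2,3}

Answer: UNREACHABLE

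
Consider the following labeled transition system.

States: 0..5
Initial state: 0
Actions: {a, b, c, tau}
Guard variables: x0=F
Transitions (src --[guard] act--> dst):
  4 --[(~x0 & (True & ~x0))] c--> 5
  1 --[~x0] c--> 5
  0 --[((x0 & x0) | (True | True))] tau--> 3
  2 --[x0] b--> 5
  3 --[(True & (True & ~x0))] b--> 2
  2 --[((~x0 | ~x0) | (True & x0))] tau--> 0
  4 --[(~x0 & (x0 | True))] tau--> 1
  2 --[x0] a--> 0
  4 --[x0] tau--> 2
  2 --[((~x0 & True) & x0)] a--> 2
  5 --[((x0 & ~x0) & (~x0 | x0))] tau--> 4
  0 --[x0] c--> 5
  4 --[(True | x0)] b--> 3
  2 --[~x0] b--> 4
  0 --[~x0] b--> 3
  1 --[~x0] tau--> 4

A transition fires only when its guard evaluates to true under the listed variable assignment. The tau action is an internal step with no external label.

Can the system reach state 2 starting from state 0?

Guard filter leaves 10 enabled edge(s).
depth 0: {0}
depth 1: {3}  now seen {0,3}
depth 2: {2}  now seen {0,2,3}
depth 3: {4}  now seen {0,2,3,4}
depth 4: {1,5}  now seen {0,1,2,3,4,5}
R = {0,1,2,3,4,5}
trace reaching 2: tau·b

Answer: REACHABLE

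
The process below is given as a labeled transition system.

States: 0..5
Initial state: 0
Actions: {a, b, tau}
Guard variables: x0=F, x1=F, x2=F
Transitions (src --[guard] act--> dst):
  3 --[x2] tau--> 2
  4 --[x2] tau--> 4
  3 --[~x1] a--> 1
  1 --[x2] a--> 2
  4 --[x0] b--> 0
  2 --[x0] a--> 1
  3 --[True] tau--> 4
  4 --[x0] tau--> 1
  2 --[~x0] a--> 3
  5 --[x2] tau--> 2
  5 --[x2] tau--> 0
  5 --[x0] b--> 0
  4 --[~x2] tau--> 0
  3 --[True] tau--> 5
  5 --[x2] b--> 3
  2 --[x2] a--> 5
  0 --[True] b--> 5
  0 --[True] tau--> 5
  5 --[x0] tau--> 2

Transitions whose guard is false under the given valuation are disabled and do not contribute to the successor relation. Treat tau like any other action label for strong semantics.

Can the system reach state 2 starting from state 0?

After dropping false guards: 7 live edges.
L0 = {0}
L1 = {5}  total {0,5}
Reach set: {0,5}

Answer: UNREACHABLE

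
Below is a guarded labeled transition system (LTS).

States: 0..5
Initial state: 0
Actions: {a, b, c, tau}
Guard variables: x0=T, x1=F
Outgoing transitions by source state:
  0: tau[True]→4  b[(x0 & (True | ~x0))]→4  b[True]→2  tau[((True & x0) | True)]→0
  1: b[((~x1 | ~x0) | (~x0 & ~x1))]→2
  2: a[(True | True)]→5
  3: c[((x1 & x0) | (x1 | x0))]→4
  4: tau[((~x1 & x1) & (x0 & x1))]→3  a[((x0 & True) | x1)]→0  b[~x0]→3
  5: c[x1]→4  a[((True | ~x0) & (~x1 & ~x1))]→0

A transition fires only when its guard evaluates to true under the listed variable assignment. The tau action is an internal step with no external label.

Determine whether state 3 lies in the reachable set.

Answer: UNREACHABLE

Working:
Guard filter leaves 9 enabled edge(s).
Layer 0: {0}
Layer 1: {2,4}  cumulative {0,2,4}
Layer 2: {5}  cumulative {0,2,4,5}
Reachable = {0,2,4,5}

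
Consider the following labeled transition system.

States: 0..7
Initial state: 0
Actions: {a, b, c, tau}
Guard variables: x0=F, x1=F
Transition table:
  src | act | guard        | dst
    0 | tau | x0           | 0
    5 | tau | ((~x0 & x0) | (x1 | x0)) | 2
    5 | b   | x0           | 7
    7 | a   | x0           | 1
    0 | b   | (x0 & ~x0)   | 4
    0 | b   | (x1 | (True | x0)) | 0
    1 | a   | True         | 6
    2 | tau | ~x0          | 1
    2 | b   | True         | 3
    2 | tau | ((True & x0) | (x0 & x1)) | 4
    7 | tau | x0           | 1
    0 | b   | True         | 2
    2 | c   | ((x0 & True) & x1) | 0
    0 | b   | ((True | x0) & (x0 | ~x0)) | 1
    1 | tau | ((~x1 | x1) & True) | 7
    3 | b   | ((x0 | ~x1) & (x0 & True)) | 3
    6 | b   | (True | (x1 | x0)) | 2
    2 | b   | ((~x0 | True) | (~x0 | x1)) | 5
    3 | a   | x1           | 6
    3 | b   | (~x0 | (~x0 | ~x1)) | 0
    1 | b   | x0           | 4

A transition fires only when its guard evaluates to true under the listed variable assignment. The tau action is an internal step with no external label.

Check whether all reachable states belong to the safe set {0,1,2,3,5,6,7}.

Answer: INVARIANT HOLDS

Working:
Safe = {0,1,2,3,5,6,7}
R = {0,1,2,3,5,6,7}
  0: ✓
  1: ✓
  2: ✓
  3: ✓
  5: ✓
  6: ✓
  7: ✓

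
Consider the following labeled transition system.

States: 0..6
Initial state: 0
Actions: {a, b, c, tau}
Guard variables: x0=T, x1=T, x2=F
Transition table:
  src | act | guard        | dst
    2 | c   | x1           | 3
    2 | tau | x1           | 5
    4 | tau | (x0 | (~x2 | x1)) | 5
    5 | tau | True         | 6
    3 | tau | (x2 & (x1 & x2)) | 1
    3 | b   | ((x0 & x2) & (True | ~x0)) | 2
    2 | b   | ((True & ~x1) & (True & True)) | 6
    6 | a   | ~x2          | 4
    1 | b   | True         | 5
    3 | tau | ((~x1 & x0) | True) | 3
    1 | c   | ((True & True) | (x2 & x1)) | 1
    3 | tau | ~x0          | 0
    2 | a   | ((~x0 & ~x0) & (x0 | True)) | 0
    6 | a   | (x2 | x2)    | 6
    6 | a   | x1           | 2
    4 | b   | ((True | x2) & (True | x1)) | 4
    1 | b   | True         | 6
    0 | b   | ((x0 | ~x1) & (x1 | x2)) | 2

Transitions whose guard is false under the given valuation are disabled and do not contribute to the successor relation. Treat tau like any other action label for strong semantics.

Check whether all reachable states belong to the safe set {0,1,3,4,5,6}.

Answer: INVARIANT VIOLATED at state 2

Analysis:
Safe = {0,1,3,4,5,6}
R = {0,2,3,4,5,6}
  0: ok
  2: VIOLATES
  3: ok
  4: ok
  5: ok
  6: ok
counterexample path to 2: b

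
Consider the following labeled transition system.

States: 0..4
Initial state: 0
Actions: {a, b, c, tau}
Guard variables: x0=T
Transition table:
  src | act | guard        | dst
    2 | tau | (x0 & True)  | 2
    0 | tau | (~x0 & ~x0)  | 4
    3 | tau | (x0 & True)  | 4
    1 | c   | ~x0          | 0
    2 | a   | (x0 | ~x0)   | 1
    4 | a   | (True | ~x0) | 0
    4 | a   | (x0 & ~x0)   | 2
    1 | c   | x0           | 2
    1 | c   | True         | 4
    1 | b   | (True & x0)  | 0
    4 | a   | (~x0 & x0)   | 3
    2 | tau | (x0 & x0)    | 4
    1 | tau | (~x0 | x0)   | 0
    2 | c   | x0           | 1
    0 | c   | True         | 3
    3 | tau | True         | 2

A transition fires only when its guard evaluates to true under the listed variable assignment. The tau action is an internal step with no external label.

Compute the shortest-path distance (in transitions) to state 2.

Breadth-first toward 2:
  Layer 0: {0}
  Layer 1: {3}
  Layer 2: {2,4}
2 enters at depth 2; path c·tau

Answer: 2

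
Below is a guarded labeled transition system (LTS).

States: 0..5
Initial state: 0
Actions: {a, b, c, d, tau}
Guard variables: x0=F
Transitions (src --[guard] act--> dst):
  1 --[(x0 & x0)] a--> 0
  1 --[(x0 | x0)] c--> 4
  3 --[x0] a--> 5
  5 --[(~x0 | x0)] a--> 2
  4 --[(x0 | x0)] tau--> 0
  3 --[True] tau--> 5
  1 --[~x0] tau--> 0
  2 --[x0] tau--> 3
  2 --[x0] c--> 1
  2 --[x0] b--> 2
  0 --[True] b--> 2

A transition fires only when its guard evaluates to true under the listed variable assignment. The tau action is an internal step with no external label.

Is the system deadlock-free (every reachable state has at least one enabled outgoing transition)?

Reach set: {0,2}
  0: b→2  [deg 1]
  2: ∅  [no exit]
trace reaching 2: b

Answer: DEADLOCK at state 2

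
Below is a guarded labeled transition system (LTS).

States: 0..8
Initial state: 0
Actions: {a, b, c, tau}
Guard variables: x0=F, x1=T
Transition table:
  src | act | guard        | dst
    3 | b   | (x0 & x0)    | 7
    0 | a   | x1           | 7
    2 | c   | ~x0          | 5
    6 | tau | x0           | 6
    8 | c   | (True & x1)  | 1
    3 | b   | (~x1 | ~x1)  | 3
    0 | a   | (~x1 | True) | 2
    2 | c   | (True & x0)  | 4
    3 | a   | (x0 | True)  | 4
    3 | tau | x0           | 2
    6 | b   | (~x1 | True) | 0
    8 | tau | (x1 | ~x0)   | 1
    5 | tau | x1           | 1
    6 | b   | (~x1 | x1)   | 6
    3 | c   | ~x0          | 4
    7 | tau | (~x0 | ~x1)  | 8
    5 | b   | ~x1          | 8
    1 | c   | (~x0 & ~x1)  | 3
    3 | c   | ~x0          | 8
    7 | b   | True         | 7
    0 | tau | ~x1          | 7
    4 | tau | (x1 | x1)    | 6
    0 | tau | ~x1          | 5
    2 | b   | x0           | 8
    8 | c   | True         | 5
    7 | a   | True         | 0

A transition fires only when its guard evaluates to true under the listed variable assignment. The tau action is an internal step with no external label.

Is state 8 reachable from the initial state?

16 transition(s) survive guard evaluation.
Layer 0: {0}
Layer 1: {2,7}  now seen {0,2,7}
Layer 2: {5,8}  now seen {0,2,5,7,8}
Layer 3: {1}  now seen {0,1,2,5,7,8}
R = {0,1,2,5,7,8}
trace reaching 8: a·tau

Answer: REACHABLE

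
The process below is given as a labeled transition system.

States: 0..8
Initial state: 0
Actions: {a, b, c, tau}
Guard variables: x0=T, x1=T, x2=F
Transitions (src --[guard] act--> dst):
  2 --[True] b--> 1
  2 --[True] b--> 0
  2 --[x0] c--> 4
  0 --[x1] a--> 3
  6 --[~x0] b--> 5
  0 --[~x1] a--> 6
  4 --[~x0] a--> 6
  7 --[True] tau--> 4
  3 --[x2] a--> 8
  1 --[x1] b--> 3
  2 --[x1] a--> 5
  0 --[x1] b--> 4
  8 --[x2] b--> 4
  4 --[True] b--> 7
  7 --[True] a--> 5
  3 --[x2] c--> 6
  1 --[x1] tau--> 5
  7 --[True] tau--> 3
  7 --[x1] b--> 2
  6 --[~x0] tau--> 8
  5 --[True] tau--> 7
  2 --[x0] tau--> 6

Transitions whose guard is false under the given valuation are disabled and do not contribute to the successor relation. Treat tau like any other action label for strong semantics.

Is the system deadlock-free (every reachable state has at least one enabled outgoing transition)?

Reach set: {0,1,2,3,4,5,6,7}
  0: a→3  b→4  [2 exit(s)]
  1: b→3  tau→5  [2 exit(s)]
  2: a→5  b→0  b→1  c→4  tau→6  [5 exit(s)]
  3: ∅  [STUCK]
  4: b→7  [1 exit(s)]
  5: tau→7  [1 exit(s)]
  6: ∅  [STUCK]
  7: a→5  b→2  tau→3  tau→4  [4 exit(s)]
trace reaching 3: a

Answer: DEADLOCK at state 3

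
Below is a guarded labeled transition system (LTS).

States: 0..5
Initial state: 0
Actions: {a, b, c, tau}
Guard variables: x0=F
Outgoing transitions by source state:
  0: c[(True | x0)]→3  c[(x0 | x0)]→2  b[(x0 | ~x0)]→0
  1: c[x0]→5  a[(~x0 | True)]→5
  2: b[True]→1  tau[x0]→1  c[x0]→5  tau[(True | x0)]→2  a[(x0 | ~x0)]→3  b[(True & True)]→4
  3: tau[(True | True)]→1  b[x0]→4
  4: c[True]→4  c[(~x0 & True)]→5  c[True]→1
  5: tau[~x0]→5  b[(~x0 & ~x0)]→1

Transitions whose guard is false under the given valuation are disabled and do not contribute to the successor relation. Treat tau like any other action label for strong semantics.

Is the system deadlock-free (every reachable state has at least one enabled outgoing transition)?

Reach set: {0,1,3,5}
  0: b→0  c→3  [2 exit(s)]
  1: a→5  [1 exit(s)]
  3: tau→1  [1 exit(s)]
  5: b→1  tau→5  [2 exit(s)]

Answer: DEADLOCK-FREE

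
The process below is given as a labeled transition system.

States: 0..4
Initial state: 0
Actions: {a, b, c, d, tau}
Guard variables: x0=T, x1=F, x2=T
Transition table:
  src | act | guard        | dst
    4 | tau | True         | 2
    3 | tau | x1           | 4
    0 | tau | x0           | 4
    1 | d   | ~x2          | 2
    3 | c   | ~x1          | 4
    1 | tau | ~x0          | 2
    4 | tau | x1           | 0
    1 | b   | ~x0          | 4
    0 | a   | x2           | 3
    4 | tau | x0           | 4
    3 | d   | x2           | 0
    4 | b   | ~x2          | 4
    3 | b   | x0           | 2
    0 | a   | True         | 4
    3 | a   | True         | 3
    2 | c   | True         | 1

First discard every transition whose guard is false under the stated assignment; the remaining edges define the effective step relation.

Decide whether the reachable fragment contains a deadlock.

R = {0,1,2,3,4}
  0: a→3  a→4  tau→4  [3 exit(s)]
  1: ∅  [STUCK]
  2: c→1  [1 exit(s)]
  3: a→3  b→2  c→4  d→0  [4 exit(s)]
  4: tau→2  tau→4  [2 exit(s)]
Path to 1: tau·tau·c

Answer: DEADLOCK at state 1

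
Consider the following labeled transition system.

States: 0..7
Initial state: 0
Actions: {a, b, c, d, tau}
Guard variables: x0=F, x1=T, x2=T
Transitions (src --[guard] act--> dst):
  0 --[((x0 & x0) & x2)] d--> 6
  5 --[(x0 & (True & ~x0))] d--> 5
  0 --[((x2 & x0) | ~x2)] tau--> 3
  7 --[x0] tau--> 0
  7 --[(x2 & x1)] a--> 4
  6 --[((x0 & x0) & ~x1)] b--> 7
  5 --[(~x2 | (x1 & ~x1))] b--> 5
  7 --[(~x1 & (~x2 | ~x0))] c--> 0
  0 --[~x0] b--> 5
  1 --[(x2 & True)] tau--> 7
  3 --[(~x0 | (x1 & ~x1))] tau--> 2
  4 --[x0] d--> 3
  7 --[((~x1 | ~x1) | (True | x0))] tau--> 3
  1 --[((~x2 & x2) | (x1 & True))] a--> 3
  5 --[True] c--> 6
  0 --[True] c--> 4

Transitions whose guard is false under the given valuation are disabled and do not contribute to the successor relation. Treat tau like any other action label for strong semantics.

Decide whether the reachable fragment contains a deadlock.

R = {0,4,5,6}
  0: b→5  c→4  [2 exit(s)]
  4: ∅  [STUCK]
  5: c→6  [1 exit(s)]
  6: ∅  [STUCK]
witness 4: c

Answer: DEADLOCK at state 4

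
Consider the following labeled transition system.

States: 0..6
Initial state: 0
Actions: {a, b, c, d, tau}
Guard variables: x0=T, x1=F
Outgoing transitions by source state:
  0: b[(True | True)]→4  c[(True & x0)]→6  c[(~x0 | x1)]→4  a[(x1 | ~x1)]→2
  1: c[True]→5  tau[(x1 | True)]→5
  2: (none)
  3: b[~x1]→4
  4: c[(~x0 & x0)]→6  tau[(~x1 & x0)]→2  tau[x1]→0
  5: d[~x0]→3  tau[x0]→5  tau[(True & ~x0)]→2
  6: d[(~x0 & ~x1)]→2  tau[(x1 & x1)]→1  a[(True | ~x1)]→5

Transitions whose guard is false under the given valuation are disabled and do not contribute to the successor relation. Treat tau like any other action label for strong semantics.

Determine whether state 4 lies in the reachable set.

Guard filter leaves 9 enabled edge(s).
Layer 0: {0}
Layer 1: {2,4,6}  now seen {0,2,4,6}
Layer 2: {5}  now seen {0,2,4,5,6}
Reach set: {0,2,4,5,6}
witness 4: b

Answer: REACHABLE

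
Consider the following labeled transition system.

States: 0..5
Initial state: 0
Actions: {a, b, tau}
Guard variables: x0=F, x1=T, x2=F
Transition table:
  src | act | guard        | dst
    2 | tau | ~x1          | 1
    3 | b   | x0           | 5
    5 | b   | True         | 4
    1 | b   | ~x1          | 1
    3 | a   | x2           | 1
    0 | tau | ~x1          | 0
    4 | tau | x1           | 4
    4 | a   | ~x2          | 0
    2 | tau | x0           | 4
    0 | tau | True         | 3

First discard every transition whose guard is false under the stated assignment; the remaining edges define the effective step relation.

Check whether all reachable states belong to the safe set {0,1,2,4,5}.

Allowed set {0,1,2,4,5}
Reach set: {0,3}
  0: ok
  3: outside
reach 3 via tau — violates

Answer: INVARIANT VIOLATED at state 3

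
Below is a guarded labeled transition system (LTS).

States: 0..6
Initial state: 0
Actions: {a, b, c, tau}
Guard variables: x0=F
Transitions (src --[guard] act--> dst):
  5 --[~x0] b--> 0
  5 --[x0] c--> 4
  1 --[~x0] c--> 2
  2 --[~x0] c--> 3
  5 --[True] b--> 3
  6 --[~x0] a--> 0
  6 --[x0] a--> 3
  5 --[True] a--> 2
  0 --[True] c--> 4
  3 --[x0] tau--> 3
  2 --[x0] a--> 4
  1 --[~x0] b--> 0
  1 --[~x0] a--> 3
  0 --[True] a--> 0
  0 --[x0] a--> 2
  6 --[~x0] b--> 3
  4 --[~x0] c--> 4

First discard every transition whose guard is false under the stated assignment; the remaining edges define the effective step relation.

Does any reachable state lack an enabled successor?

Answer: DEADLOCK-FREE

Analysis:
R = {0,4}
  0: a→0  c→4  [deg 2]
  4: c→4  [deg 1]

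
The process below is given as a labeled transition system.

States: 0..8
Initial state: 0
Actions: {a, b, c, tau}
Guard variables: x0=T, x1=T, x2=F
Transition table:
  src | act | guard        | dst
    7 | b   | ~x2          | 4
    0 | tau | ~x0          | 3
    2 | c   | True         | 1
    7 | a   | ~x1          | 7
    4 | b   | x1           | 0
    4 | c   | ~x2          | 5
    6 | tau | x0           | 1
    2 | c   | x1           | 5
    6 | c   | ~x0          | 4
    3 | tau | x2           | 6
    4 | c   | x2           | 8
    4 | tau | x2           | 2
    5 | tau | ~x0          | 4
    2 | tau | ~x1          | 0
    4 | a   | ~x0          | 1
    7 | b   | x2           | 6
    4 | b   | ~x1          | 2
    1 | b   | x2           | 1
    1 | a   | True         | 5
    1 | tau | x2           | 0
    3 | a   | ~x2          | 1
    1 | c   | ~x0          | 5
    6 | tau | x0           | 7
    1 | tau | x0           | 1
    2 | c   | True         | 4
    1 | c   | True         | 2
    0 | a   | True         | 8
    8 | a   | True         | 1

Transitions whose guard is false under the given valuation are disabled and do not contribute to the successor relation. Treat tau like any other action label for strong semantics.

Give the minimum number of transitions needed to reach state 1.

BFS to 1:
  Layer 0: {0}
  Layer 1: {8}
  Layer 2: {1}
depth(1)=2, e.g. a·a

Answer: 2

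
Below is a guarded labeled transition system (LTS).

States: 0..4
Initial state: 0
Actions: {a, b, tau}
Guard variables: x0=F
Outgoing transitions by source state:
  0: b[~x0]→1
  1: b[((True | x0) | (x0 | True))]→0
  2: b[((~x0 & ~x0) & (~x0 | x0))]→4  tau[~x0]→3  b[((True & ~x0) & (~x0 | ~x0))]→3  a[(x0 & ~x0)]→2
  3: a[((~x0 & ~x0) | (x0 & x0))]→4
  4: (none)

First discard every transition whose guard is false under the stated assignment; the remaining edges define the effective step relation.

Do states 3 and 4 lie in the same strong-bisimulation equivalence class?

Answer: NOT BISIMILAR

Analysis:
Bisimulation quotient by refinement:
  P[0] = {{0,1,2,3,4}}
  P[1] = {{0,1},{2},{3},{4}}
Fixed point at round 2; 4 class(es).
class of 3: {3}; class of 4: {4}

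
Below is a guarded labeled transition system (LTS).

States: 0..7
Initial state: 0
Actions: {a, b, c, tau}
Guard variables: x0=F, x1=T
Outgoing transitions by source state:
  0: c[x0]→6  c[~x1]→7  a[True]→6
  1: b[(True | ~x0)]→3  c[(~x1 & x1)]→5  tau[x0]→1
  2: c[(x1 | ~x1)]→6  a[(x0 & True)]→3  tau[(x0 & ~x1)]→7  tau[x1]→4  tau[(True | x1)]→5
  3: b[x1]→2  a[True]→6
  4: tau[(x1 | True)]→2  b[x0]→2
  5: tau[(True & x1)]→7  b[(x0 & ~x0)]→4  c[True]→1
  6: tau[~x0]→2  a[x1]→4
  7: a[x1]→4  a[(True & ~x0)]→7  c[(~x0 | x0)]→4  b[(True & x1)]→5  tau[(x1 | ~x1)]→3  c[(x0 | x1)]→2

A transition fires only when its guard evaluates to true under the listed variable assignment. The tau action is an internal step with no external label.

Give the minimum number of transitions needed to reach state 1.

Layered search for 1:
  Layer 0: {0}
  Layer 1: {6}
  Layer 2: {2,4}
  Layer 3: {5}
  Layer 4: {1,7}
first hit 1 at d=4 via a·tau·tau·c

Answer: 4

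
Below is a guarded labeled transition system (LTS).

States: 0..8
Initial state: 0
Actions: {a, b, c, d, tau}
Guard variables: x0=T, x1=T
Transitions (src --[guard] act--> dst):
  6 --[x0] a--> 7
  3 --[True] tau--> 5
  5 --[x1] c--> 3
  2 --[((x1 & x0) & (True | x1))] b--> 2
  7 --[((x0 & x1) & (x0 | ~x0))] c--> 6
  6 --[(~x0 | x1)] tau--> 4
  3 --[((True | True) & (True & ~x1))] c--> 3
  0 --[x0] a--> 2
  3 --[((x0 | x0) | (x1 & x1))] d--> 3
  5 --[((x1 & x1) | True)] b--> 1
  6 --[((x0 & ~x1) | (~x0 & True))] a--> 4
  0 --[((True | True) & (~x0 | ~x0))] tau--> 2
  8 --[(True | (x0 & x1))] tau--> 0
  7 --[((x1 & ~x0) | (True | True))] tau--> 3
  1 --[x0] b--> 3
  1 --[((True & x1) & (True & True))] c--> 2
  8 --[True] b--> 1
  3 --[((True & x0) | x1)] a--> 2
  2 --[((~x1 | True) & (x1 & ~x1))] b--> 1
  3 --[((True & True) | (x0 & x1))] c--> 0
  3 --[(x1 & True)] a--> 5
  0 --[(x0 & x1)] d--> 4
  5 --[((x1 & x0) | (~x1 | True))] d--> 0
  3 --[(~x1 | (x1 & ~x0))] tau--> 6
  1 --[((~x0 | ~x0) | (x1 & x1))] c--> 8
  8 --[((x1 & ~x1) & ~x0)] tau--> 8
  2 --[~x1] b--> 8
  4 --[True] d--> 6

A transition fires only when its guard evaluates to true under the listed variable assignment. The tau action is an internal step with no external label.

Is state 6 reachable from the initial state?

Answer: REACHABLE

Trace:
21 transition(s) survive guard evaluation.
depth 0: {0}
depth 1: {2,4}  now seen {0,2,4}
depth 2: {6}  now seen {0,2,4,6}
depth 3: {7}  now seen {0,2,4,6,7}
depth 4: {3}  now seen {0,2,3,4,6,7}
depth 5: {5}  now seen {0,2,3,4,5,6,7}
depth 6: {1}  now seen {0,1,2,3,4,5,6,7}
depth 7: {8}  now seen {0,1,2,3,4,5,6,7,8}
Reach set: {0,1,2,3,4,5,6,7,8}
trace reaching 6: d·d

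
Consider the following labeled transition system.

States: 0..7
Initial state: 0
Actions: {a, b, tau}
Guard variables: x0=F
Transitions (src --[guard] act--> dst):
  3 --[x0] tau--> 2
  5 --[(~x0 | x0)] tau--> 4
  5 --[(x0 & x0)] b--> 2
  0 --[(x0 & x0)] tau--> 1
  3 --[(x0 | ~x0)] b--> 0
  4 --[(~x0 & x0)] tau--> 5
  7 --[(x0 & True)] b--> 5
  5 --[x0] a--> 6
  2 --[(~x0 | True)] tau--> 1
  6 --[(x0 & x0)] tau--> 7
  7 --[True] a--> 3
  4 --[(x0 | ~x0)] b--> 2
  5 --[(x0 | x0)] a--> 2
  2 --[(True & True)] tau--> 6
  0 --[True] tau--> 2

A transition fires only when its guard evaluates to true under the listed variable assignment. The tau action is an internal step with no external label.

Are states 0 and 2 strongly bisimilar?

Answer: NOT BISIMILAR

Working:
Compute ~ classes (split until stable):
  P[0] = {{0,1,2,3,4,5,6,7}}
  P[1] = {{0,2,5},{1,6},{3,4},{7}}
  P[2] = {{0},{1,6},{2},{3,4},{5},{7}}
  P[3] = {{0},{1,6},{2},{3},{4},{5},{7}}
stable after 4 split(s): 7 block(s)
0∈{0}, 2∈{2}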